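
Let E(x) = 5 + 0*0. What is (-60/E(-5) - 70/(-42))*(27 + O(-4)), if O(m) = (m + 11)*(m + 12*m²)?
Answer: -41633/3 ≈ -13878.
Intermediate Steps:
E(x) = 5 (E(x) = 5 + 0 = 5)
O(m) = (11 + m)*(m + 12*m²)
(-60/E(-5) - 70/(-42))*(27 + O(-4)) = (-60/5 - 70/(-42))*(27 - 4*(11 + 12*(-4)² + 133*(-4))) = (-60*⅕ - 70*(-1/42))*(27 - 4*(11 + 12*16 - 532)) = (-12 + 5/3)*(27 - 4*(11 + 192 - 532)) = -31*(27 - 4*(-329))/3 = -31*(27 + 1316)/3 = -31/3*1343 = -41633/3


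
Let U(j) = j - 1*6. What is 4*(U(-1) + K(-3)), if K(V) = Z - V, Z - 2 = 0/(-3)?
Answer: -8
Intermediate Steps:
Z = 2 (Z = 2 + 0/(-3) = 2 + 0*(-⅓) = 2 + 0 = 2)
U(j) = -6 + j (U(j) = j - 6 = -6 + j)
K(V) = 2 - V
4*(U(-1) + K(-3)) = 4*((-6 - 1) + (2 - 1*(-3))) = 4*(-7 + (2 + 3)) = 4*(-7 + 5) = 4*(-2) = -8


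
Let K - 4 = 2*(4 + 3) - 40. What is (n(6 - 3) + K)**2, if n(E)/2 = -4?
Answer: 900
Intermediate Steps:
n(E) = -8 (n(E) = 2*(-4) = -8)
K = -22 (K = 4 + (2*(4 + 3) - 40) = 4 + (2*7 - 40) = 4 + (14 - 40) = 4 - 26 = -22)
(n(6 - 3) + K)**2 = (-8 - 22)**2 = (-30)**2 = 900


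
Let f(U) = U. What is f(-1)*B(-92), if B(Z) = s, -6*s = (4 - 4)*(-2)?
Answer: 0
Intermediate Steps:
s = 0 (s = -(4 - 4)*(-2)/6 = -0*(-2) = -⅙*0 = 0)
B(Z) = 0
f(-1)*B(-92) = -1*0 = 0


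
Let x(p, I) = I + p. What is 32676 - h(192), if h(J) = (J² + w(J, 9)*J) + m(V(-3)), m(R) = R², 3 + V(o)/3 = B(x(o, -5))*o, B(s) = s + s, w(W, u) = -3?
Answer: -21837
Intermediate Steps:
B(s) = 2*s
V(o) = -9 + 3*o*(-10 + 2*o) (V(o) = -9 + 3*((2*(-5 + o))*o) = -9 + 3*((-10 + 2*o)*o) = -9 + 3*(o*(-10 + 2*o)) = -9 + 3*o*(-10 + 2*o))
h(J) = 18225 + J² - 3*J (h(J) = (J² - 3*J) + (-9 + 6*(-3)*(-5 - 3))² = (J² - 3*J) + (-9 + 6*(-3)*(-8))² = (J² - 3*J) + (-9 + 144)² = (J² - 3*J) + 135² = (J² - 3*J) + 18225 = 18225 + J² - 3*J)
32676 - h(192) = 32676 - (18225 + 192² - 3*192) = 32676 - (18225 + 36864 - 576) = 32676 - 1*54513 = 32676 - 54513 = -21837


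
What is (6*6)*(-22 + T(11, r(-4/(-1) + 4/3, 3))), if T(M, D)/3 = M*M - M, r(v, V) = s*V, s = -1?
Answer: 11088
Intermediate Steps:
r(v, V) = -V
T(M, D) = -3*M + 3*M² (T(M, D) = 3*(M*M - M) = 3*(M² - M) = -3*M + 3*M²)
(6*6)*(-22 + T(11, r(-4/(-1) + 4/3, 3))) = (6*6)*(-22 + 3*11*(-1 + 11)) = 36*(-22 + 3*11*10) = 36*(-22 + 330) = 36*308 = 11088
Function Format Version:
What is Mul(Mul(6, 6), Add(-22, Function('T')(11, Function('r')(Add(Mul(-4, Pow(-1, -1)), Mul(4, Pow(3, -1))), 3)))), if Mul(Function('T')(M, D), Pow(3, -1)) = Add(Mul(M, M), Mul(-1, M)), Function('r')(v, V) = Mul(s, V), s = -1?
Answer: 11088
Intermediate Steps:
Function('r')(v, V) = Mul(-1, V)
Function('T')(M, D) = Add(Mul(-3, M), Mul(3, Pow(M, 2))) (Function('T')(M, D) = Mul(3, Add(Mul(M, M), Mul(-1, M))) = Mul(3, Add(Pow(M, 2), Mul(-1, M))) = Add(Mul(-3, M), Mul(3, Pow(M, 2))))
Mul(Mul(6, 6), Add(-22, Function('T')(11, Function('r')(Add(Mul(-4, Pow(-1, -1)), Mul(4, Pow(3, -1))), 3)))) = Mul(Mul(6, 6), Add(-22, Mul(3, 11, Add(-1, 11)))) = Mul(36, Add(-22, Mul(3, 11, 10))) = Mul(36, Add(-22, 330)) = Mul(36, 308) = 11088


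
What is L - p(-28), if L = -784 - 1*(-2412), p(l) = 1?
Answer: 1627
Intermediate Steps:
L = 1628 (L = -784 + 2412 = 1628)
L - p(-28) = 1628 - 1*1 = 1628 - 1 = 1627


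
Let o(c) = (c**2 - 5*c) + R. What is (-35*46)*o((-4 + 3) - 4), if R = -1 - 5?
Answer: -70840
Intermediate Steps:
R = -6
o(c) = -6 + c**2 - 5*c (o(c) = (c**2 - 5*c) - 6 = -6 + c**2 - 5*c)
(-35*46)*o((-4 + 3) - 4) = (-35*46)*(-6 + ((-4 + 3) - 4)**2 - 5*((-4 + 3) - 4)) = -1610*(-6 + (-1 - 4)**2 - 5*(-1 - 4)) = -1610*(-6 + (-5)**2 - 5*(-5)) = -1610*(-6 + 25 + 25) = -1610*44 = -70840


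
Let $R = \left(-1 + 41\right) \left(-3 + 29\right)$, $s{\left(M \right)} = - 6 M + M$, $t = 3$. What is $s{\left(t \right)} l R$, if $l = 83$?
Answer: $-1294800$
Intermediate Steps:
$s{\left(M \right)} = - 5 M$
$R = 1040$ ($R = 40 \cdot 26 = 1040$)
$s{\left(t \right)} l R = \left(-5\right) 3 \cdot 83 \cdot 1040 = \left(-15\right) 83 \cdot 1040 = \left(-1245\right) 1040 = -1294800$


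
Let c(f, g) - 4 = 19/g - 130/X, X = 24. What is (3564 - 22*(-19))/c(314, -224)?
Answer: -2675904/1009 ≈ -2652.0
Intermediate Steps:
c(f, g) = -17/12 + 19/g (c(f, g) = 4 + (19/g - 130/24) = 4 + (19/g - 130*1/24) = 4 + (19/g - 65/12) = 4 + (-65/12 + 19/g) = -17/12 + 19/g)
(3564 - 22*(-19))/c(314, -224) = (3564 - 22*(-19))/(-17/12 + 19/(-224)) = (3564 - 1*(-418))/(-17/12 + 19*(-1/224)) = (3564 + 418)/(-17/12 - 19/224) = 3982/(-1009/672) = 3982*(-672/1009) = -2675904/1009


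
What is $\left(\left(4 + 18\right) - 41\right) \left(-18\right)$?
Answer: $342$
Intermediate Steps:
$\left(\left(4 + 18\right) - 41\right) \left(-18\right) = \left(22 - 41\right) \left(-18\right) = \left(-19\right) \left(-18\right) = 342$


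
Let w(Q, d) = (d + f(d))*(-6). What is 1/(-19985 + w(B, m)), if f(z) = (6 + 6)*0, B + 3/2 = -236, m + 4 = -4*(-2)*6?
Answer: -1/20249 ≈ -4.9385e-5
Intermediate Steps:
m = 44 (m = -4 - 4*(-2)*6 = -4 + 8*6 = -4 + 48 = 44)
B = -475/2 (B = -3/2 - 236 = -475/2 ≈ -237.50)
f(z) = 0 (f(z) = 12*0 = 0)
w(Q, d) = -6*d (w(Q, d) = (d + 0)*(-6) = d*(-6) = -6*d)
1/(-19985 + w(B, m)) = 1/(-19985 - 6*44) = 1/(-19985 - 264) = 1/(-20249) = -1/20249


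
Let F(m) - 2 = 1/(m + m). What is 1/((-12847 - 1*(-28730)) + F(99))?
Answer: 198/3145231 ≈ 6.2952e-5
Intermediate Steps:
F(m) = 2 + 1/(2*m) (F(m) = 2 + 1/(m + m) = 2 + 1/(2*m))
1/((-12847 - 1*(-28730)) + F(99)) = 1/((-12847 - 1*(-28730)) + (2 + (½)/99)) = 1/((-12847 + 28730) + (2 + (½)*(1/99))) = 1/(15883 + (2 + 1/198)) = 1/(15883 + 397/198) = 1/(3145231/198) = 198/3145231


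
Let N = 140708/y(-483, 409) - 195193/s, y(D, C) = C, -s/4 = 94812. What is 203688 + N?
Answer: 31647984110737/155112432 ≈ 2.0403e+5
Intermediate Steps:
s = -379248 (s = -4*94812 = -379248)
N = 53443061521/155112432 (N = 140708/409 - 195193/(-379248) = 140708*(1/409) - 195193*(-1/379248) = 140708/409 + 195193/379248 = 53443061521/155112432 ≈ 344.54)
203688 + N = 203688 + 53443061521/155112432 = 31647984110737/155112432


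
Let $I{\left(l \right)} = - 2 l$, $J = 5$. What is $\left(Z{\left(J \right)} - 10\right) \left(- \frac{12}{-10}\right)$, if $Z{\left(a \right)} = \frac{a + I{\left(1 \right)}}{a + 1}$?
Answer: $- \frac{57}{5} \approx -11.4$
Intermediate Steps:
$Z{\left(a \right)} = \frac{-2 + a}{1 + a}$ ($Z{\left(a \right)} = \frac{a - 2}{a + 1} = \frac{a - 2}{1 + a} = \frac{-2 + a}{1 + a}$)
$\left(Z{\left(J \right)} - 10\right) \left(- \frac{12}{-10}\right) = \left(\frac{-2 + 5}{1 + 5} - 10\right) \left(- \frac{12}{-10}\right) = \left(\frac{1}{6} \cdot 3 - 10\right) \left(\left(-12\right) \left(- \frac{1}{10}\right)\right) = \left(\frac{1}{6} \cdot 3 - 10\right) \frac{6}{5} = \left(\frac{1}{2} - 10\right) \frac{6}{5} = \left(- \frac{19}{2}\right) \frac{6}{5} = - \frac{57}{5}$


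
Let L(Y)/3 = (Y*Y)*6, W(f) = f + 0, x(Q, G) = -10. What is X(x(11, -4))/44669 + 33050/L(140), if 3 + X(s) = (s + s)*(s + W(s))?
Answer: 32327441/315184464 ≈ 0.10257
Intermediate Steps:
W(f) = f
L(Y) = 18*Y**2 (L(Y) = 3*((Y*Y)*6) = 3*(Y**2*6) = 3*(6*Y**2) = 18*Y**2)
X(s) = -3 + 4*s**2 (X(s) = -3 + (s + s)*(s + s) = -3 + (2*s)*(2*s) = -3 + 4*s**2)
X(x(11, -4))/44669 + 33050/L(140) = (-3 + 4*(-10)**2)/44669 + 33050/((18*140**2)) = (-3 + 4*100)*(1/44669) + 33050/((18*19600)) = (-3 + 400)*(1/44669) + 33050/352800 = 397*(1/44669) + 33050*(1/352800) = 397/44669 + 661/7056 = 32327441/315184464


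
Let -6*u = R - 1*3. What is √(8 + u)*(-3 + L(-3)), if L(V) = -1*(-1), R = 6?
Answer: -√30 ≈ -5.4772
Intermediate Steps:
L(V) = 1
u = -½ (u = -(6 - 1*3)/6 = -(6 - 3)/6 = -⅙*3 = -½ ≈ -0.50000)
√(8 + u)*(-3 + L(-3)) = √(8 - ½)*(-3 + 1) = √(15/2)*(-2) = (√30/2)*(-2) = -√30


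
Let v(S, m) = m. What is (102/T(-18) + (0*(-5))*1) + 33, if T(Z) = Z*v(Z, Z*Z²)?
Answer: 577385/17496 ≈ 33.001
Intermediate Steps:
T(Z) = Z⁴ (T(Z) = Z*(Z*Z²) = Z*Z³ = Z⁴)
(102/T(-18) + (0*(-5))*1) + 33 = (102/((-18)⁴) + (0*(-5))*1) + 33 = (102/104976 + 0*1) + 33 = (102*(1/104976) + 0) + 33 = (17/17496 + 0) + 33 = 17/17496 + 33 = 577385/17496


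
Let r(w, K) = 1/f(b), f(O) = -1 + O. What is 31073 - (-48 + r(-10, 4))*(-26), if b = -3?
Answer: 59637/2 ≈ 29819.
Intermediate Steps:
r(w, K) = -1/4 (r(w, K) = 1/(-1 - 3) = 1/(-4) = -1/4)
31073 - (-48 + r(-10, 4))*(-26) = 31073 - (-48 - 1/4)*(-26) = 31073 - (-193)*(-26)/4 = 31073 - 1*2509/2 = 31073 - 2509/2 = 59637/2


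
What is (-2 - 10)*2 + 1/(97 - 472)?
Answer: -9001/375 ≈ -24.003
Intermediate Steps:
(-2 - 10)*2 + 1/(97 - 472) = -12*2 + 1/(-375) = -24 - 1/375 = -9001/375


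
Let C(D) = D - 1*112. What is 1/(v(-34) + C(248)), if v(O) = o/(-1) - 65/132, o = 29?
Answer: 132/14059 ≈ 0.0093890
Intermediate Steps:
v(O) = -3893/132 (v(O) = 29/(-1) - 65/132 = 29*(-1) - 65*1/132 = -29 - 65/132 = -3893/132)
C(D) = -112 + D (C(D) = D - 112 = -112 + D)
1/(v(-34) + C(248)) = 1/(-3893/132 + (-112 + 248)) = 1/(-3893/132 + 136) = 1/(14059/132) = 132/14059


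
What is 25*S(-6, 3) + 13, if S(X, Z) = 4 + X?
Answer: -37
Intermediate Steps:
25*S(-6, 3) + 13 = 25*(4 - 6) + 13 = 25*(-2) + 13 = -50 + 13 = -37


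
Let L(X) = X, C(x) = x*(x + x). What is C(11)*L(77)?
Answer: 18634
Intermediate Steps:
C(x) = 2*x² (C(x) = x*(2*x) = 2*x²)
C(11)*L(77) = (2*11²)*77 = (2*121)*77 = 242*77 = 18634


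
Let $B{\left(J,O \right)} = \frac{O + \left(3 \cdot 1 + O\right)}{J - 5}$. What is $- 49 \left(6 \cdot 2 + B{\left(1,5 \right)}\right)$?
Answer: $- \frac{1715}{4} \approx -428.75$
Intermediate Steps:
$B{\left(J,O \right)} = \frac{3 + 2 O}{-5 + J}$ ($B{\left(J,O \right)} = \frac{O + \left(3 + O\right)}{-5 + J} = \frac{3 + 2 O}{-5 + J}$)
$- 49 \left(6 \cdot 2 + B{\left(1,5 \right)}\right) = - 49 \left(6 \cdot 2 + \frac{3 + 2 \cdot 5}{-5 + 1}\right) = - 49 \left(12 + \frac{3 + 10}{-4}\right) = - 49 \left(12 - \frac{13}{4}\right) = \left(-49\right) \frac{35}{4} = - \frac{1715}{4}$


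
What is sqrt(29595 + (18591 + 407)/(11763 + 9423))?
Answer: sqrt(369000486118)/3531 ≈ 172.03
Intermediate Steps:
sqrt(29595 + (18591 + 407)/(11763 + 9423)) = sqrt(29595 + 18998/21186) = sqrt(29595 + 18998*(1/21186)) = sqrt(29595 + 9499/10593) = sqrt(313509334/10593) = sqrt(369000486118)/3531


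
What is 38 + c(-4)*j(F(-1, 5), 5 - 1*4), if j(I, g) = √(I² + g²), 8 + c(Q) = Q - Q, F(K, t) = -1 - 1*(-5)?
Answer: 38 - 8*√17 ≈ 5.0152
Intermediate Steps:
F(K, t) = 4 (F(K, t) = -1 + 5 = 4)
c(Q) = -8 (c(Q) = -8 + (Q - Q) = -8 + 0 = -8)
38 + c(-4)*j(F(-1, 5), 5 - 1*4) = 38 - 8*√(4² + (5 - 1*4)²) = 38 - 8*√(16 + (5 - 4)²) = 38 - 8*√(16 + 1²) = 38 - 8*√(16 + 1) = 38 - 8*√17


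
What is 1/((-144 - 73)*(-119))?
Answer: 1/25823 ≈ 3.8725e-5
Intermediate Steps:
1/((-144 - 73)*(-119)) = 1/(-217*(-119)) = 1/25823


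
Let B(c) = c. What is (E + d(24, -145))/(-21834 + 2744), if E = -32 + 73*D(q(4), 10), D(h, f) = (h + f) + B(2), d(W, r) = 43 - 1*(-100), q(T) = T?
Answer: -1279/19090 ≈ -0.066998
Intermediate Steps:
d(W, r) = 143 (d(W, r) = 43 + 100 = 143)
D(h, f) = 2 + f + h (D(h, f) = (h + f) + 2 = (f + h) + 2 = 2 + f + h)
E = 1136 (E = -32 + 73*(2 + 10 + 4) = -32 + 73*16 = -32 + 1168 = 1136)
(E + d(24, -145))/(-21834 + 2744) = (1136 + 143)/(-21834 + 2744) = 1279/(-19090) = 1279*(-1/19090) = -1279/19090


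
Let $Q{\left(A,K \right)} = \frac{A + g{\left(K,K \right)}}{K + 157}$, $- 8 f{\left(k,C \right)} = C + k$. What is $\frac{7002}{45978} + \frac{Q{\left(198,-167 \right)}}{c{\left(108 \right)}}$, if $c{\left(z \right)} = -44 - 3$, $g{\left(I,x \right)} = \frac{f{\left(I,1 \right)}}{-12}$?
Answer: $\frac{98520643}{172877280} \approx 0.56989$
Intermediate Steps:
$f{\left(k,C \right)} = - \frac{C}{8} - \frac{k}{8}$ ($f{\left(k,C \right)} = - \frac{C + k}{8} = - \frac{C}{8} - \frac{k}{8}$)
$g{\left(I,x \right)} = \frac{1}{96} + \frac{I}{96}$ ($g{\left(I,x \right)} = \frac{\left(- \frac{1}{8}\right) 1 - \frac{I}{8}}{-12} = \left(- \frac{1}{8} - \frac{I}{8}\right) \left(- \frac{1}{12}\right) = \frac{1}{96} + \frac{I}{96}$)
$c{\left(z \right)} = -47$ ($c{\left(z \right)} = -44 - 3 = -47$)
$Q{\left(A,K \right)} = \frac{\frac{1}{96} + A + \frac{K}{96}}{157 + K}$ ($Q{\left(A,K \right)} = \frac{A + \left(\frac{1}{96} + \frac{K}{96}\right)}{K + 157} = \frac{\frac{1}{96} + A + \frac{K}{96}}{157 + K}$)
$\frac{7002}{45978} + \frac{Q{\left(198,-167 \right)}}{c{\left(108 \right)}} = \frac{7002}{45978} + \frac{\frac{1}{96} \frac{1}{157 - 167} \left(1 - 167 + 96 \cdot 198\right)}{-47} = 7002 \cdot \frac{1}{45978} + \frac{1 - 167 + 19008}{96 \left(-10\right)} \left(- \frac{1}{47}\right) = \frac{1167}{7663} + \frac{1}{96} \left(- \frac{1}{10}\right) 18842 \left(- \frac{1}{47}\right) = \frac{1167}{7663} - - \frac{9421}{22560} = \frac{1167}{7663} + \frac{9421}{22560} = \frac{98520643}{172877280}$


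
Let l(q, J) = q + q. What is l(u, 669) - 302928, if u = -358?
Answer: -303644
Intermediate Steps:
l(q, J) = 2*q
l(u, 669) - 302928 = 2*(-358) - 302928 = -716 - 302928 = -303644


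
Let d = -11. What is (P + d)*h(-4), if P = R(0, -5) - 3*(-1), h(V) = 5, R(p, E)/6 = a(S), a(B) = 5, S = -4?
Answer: 110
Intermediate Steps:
R(p, E) = 30 (R(p, E) = 6*5 = 30)
P = 33 (P = 30 - 3*(-1) = 30 + 3 = 33)
(P + d)*h(-4) = (33 - 11)*5 = 22*5 = 110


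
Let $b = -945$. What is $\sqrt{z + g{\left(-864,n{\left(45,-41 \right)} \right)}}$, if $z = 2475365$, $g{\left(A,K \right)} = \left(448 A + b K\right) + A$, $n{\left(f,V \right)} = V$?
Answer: $\sqrt{2126174} \approx 1458.1$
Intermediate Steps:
$g{\left(A,K \right)} = - 945 K + 449 A$ ($g{\left(A,K \right)} = \left(448 A - 945 K\right) + A = \left(- 945 K + 448 A\right) + A = - 945 K + 449 A$)
$\sqrt{z + g{\left(-864,n{\left(45,-41 \right)} \right)}} = \sqrt{2475365 + \left(\left(-945\right) \left(-41\right) + 449 \left(-864\right)\right)} = \sqrt{2475365 + \left(38745 - 387936\right)} = \sqrt{2475365 - 349191} = \sqrt{2126174}$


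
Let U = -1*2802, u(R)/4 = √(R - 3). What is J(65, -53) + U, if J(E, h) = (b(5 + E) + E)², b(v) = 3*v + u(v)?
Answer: 73895 + 2200*√67 ≈ 91903.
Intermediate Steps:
u(R) = 4*√(-3 + R) (u(R) = 4*√(R - 3) = 4*√(-3 + R))
b(v) = 3*v + 4*√(-3 + v)
J(E, h) = (15 + 4*E + 4*√(2 + E))² (J(E, h) = ((3*(5 + E) + 4*√(-3 + (5 + E))) + E)² = (((15 + 3*E) + 4*√(2 + E)) + E)² = ((15 + 3*E + 4*√(2 + E)) + E)² = (15 + 4*E + 4*√(2 + E))²)
U = -2802
J(65, -53) + U = (15 + 4*65 + 4*√(2 + 65))² - 2802 = (15 + 260 + 4*√67)² - 2802 = (275 + 4*√67)² - 2802 = -2802 + (275 + 4*√67)²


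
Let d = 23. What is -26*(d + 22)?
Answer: -1170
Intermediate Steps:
-26*(d + 22) = -26*(23 + 22) = -26*45 = -1170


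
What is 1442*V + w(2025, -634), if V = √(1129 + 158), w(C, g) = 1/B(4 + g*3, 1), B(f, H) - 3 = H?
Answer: ¼ + 4326*√143 ≈ 51732.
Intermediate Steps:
B(f, H) = 3 + H
w(C, g) = ¼ (w(C, g) = 1/(3 + 1) = 1/4 = ¼)
V = 3*√143 (V = √1287 = 3*√143 ≈ 35.875)
1442*V + w(2025, -634) = 1442*(3*√143) + ¼ = 4326*√143 + ¼ = ¼ + 4326*√143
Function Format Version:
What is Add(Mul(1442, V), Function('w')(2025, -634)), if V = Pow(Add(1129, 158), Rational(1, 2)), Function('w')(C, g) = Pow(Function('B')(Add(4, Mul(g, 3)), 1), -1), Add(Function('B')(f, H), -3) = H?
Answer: Add(Rational(1, 4), Mul(4326, Pow(143, Rational(1, 2)))) ≈ 51732.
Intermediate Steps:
Function('B')(f, H) = Add(3, H)
Function('w')(C, g) = Rational(1, 4) (Function('w')(C, g) = Pow(Add(3, 1), -1) = Pow(4, -1) = Rational(1, 4))
V = Mul(3, Pow(143, Rational(1, 2))) (V = Pow(1287, Rational(1, 2)) = Mul(3, Pow(143, Rational(1, 2))) ≈ 35.875)
Add(Mul(1442, V), Function('w')(2025, -634)) = Add(Mul(1442, Mul(3, Pow(143, Rational(1, 2)))), Rational(1, 4)) = Add(Mul(4326, Pow(143, Rational(1, 2))), Rational(1, 4)) = Add(Rational(1, 4), Mul(4326, Pow(143, Rational(1, 2))))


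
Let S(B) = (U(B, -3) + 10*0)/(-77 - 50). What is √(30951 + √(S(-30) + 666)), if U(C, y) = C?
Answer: √(499208679 + 254*√2686431)/127 ≈ 176.00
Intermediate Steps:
S(B) = -B/127 (S(B) = (B + 10*0)/(-77 - 50) = (B + 0)/(-127) = B*(-1/127) = -B/127)
√(30951 + √(S(-30) + 666)) = √(30951 + √(-1/127*(-30) + 666)) = √(30951 + √(30/127 + 666)) = √(30951 + √(84612/127)) = √(30951 + 2*√2686431/127)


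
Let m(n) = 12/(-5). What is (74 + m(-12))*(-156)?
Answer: -55848/5 ≈ -11170.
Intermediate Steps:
m(n) = -12/5 (m(n) = 12*(-1/5) = -12/5)
(74 + m(-12))*(-156) = (74 - 12/5)*(-156) = (358/5)*(-156) = -55848/5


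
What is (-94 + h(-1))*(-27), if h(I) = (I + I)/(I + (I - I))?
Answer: 2484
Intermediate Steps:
h(I) = 2 (h(I) = (2*I)/(I + 0) = (2*I)/I = 2)
(-94 + h(-1))*(-27) = (-94 + 2)*(-27) = -92*(-27) = 2484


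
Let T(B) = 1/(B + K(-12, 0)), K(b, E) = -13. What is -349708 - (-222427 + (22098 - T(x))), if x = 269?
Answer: -38241023/256 ≈ -1.4938e+5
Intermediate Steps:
T(B) = 1/(-13 + B) (T(B) = 1/(B - 13) = 1/(-13 + B))
-349708 - (-222427 + (22098 - T(x))) = -349708 - (-222427 + (22098 - 1/(-13 + 269))) = -349708 - (-222427 + (22098 - 1/256)) = -349708 - (-222427 + 5657087/256) = -349708 - 1*(-51284225/256) = -349708 + 51284225/256 = -38241023/256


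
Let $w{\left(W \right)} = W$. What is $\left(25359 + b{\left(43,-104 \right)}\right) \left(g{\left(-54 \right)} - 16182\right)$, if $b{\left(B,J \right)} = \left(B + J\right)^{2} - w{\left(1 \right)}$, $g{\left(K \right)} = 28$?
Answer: $-469742166$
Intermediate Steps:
$b{\left(B,J \right)} = -1 + \left(B + J\right)^{2}$ ($b{\left(B,J \right)} = \left(B + J\right)^{2} - 1 = -1 + \left(B + J\right)^{2}$)
$\left(25359 + b{\left(43,-104 \right)}\right) \left(g{\left(-54 \right)} - 16182\right) = \left(25359 - \left(1 - \left(43 - 104\right)^{2}\right)\right) \left(28 - 16182\right) = \left(25359 - \left(1 - \left(-61\right)^{2}\right)\right) \left(-16154\right) = \left(25359 + \left(-1 + 3721\right)\right) \left(-16154\right) = \left(25359 + 3720\right) \left(-16154\right) = 29079 \left(-16154\right) = -469742166$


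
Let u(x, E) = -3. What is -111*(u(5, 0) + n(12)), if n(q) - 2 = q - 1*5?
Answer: -666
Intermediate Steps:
n(q) = -3 + q (n(q) = 2 + (q - 1*5) = 2 + (q - 5) = 2 + (-5 + q) = -3 + q)
-111*(u(5, 0) + n(12)) = -111*(-3 + (-3 + 12)) = -111*(-3 + 9) = -111*6 = -666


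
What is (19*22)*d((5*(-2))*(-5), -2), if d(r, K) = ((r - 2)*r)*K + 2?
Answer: -2005564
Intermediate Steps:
d(r, K) = 2 + K*r*(-2 + r) (d(r, K) = ((-2 + r)*r)*K + 2 = (r*(-2 + r))*K + 2 = K*r*(-2 + r) + 2 = 2 + K*r*(-2 + r))
(19*22)*d((5*(-2))*(-5), -2) = (19*22)*(2 - 2*((5*(-2))*(-5))² - 2*(-2)*(5*(-2))*(-5)) = 418*(2 - 2*(-10*(-5))² - 2*(-2)*(-10*(-5))) = 418*(2 - 2*50² - 2*(-2)*50) = 418*(2 - 2*2500 + 200) = 418*(2 - 5000 + 200) = 418*(-4798) = -2005564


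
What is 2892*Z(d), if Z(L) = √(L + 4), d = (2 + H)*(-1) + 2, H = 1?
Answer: 2892*√3 ≈ 5009.1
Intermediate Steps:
d = -1 (d = (2 + 1)*(-1) + 2 = 3*(-1) + 2 = -3 + 2 = -1)
Z(L) = √(4 + L)
2892*Z(d) = 2892*√(4 - 1) = 2892*√3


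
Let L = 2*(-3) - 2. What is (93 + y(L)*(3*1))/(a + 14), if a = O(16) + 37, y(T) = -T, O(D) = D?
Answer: 117/67 ≈ 1.7463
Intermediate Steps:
L = -8 (L = -6 - 2 = -8)
a = 53 (a = 16 + 37 = 53)
(93 + y(L)*(3*1))/(a + 14) = (93 + (-1*(-8))*(3*1))/(53 + 14) = (93 + 8*3)/67 = (93 + 24)*(1/67) = 117*(1/67) = 117/67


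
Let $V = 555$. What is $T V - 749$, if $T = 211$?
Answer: $116356$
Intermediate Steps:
$T V - 749 = 211 \cdot 555 - 749 = 117105 - 749 = 116356$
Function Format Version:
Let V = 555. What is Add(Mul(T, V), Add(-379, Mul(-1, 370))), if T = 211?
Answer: 116356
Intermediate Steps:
Add(Mul(T, V), Add(-379, Mul(-1, 370))) = Add(Mul(211, 555), Add(-379, Mul(-1, 370))) = Add(117105, Add(-379, -370)) = Add(117105, -749) = 116356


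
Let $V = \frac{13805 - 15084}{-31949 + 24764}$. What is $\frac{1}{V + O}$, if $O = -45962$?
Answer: $- \frac{7185}{330235691} \approx -2.1757 \cdot 10^{-5}$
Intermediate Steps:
$V = \frac{1279}{7185}$ ($V = - \frac{1279}{-7185} = \left(-1279\right) \left(- \frac{1}{7185}\right) = \frac{1279}{7185} \approx 0.17801$)
$\frac{1}{V + O} = \frac{1}{\frac{1279}{7185} - 45962} = \frac{1}{- \frac{330235691}{7185}} = - \frac{7185}{330235691}$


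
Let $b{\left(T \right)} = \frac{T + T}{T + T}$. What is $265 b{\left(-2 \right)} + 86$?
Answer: $351$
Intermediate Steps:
$b{\left(T \right)} = 1$ ($b{\left(T \right)} = \frac{2 T}{2 T} = 2 T \frac{1}{2 T} = 1$)
$265 b{\left(-2 \right)} + 86 = 265 \cdot 1 + 86 = 265 + 86 = 351$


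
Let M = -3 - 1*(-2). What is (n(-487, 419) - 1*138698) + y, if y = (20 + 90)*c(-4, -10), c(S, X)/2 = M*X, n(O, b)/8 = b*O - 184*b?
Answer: -2385690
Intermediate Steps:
M = -1 (M = -3 + 2 = -1)
n(O, b) = -1472*b + 8*O*b (n(O, b) = 8*(b*O - 184*b) = 8*(O*b - 184*b) = 8*(-184*b + O*b) = -1472*b + 8*O*b)
c(S, X) = -2*X (c(S, X) = 2*(-X) = -2*X)
y = 2200 (y = (20 + 90)*(-2*(-10)) = 110*20 = 2200)
(n(-487, 419) - 1*138698) + y = (8*419*(-184 - 487) - 1*138698) + 2200 = (8*419*(-671) - 138698) + 2200 = (-2249192 - 138698) + 2200 = -2387890 + 2200 = -2385690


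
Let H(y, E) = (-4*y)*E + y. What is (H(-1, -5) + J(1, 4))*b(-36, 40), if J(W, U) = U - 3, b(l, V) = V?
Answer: -800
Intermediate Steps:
J(W, U) = -3 + U
H(y, E) = y - 4*E*y (H(y, E) = -4*E*y + y = y - 4*E*y)
(H(-1, -5) + J(1, 4))*b(-36, 40) = (-(1 - 4*(-5)) + (-3 + 4))*40 = (-(1 + 20) + 1)*40 = (-1*21 + 1)*40 = (-21 + 1)*40 = -20*40 = -800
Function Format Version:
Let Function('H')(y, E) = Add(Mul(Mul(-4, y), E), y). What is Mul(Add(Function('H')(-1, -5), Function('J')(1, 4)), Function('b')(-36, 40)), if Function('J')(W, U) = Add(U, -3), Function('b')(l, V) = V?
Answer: -800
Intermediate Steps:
Function('J')(W, U) = Add(-3, U)
Function('H')(y, E) = Add(y, Mul(-4, E, y)) (Function('H')(y, E) = Add(Mul(-4, E, y), y) = Add(y, Mul(-4, E, y)))
Mul(Add(Function('H')(-1, -5), Function('J')(1, 4)), Function('b')(-36, 40)) = Mul(Add(Mul(-1, Add(1, Mul(-4, -5))), Add(-3, 4)), 40) = Mul(Add(Mul(-1, Add(1, 20)), 1), 40) = Mul(Add(Mul(-1, 21), 1), 40) = Mul(Add(-21, 1), 40) = Mul(-20, 40) = -800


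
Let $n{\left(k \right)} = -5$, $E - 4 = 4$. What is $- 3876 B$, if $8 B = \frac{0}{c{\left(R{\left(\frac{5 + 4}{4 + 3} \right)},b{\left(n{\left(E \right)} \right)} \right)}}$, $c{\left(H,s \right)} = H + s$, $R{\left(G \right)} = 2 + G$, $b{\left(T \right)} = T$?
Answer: $0$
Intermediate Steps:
$E = 8$ ($E = 4 + 4 = 8$)
$B = 0$ ($B = \frac{0 \frac{1}{\left(2 + \frac{5 + 4}{4 + 3}\right) - 5}}{8} = \frac{0 \frac{1}{\left(2 + \frac{9}{7}\right) - 5}}{8} = \frac{0 \frac{1}{\frac{23}{7} - 5}}{8} = \frac{0 \frac{1}{- \frac{12}{7}}}{8} = \frac{0 \left(- \frac{7}{12}\right)}{8} = \frac{1}{8} \cdot 0 = 0$)
$- 3876 B = \left(-3876\right) 0 = 0$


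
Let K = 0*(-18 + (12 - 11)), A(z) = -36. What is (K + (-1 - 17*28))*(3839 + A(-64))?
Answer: -1814031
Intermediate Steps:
K = 0 (K = 0*(-18 + 1) = 0*(-17) = 0)
(K + (-1 - 17*28))*(3839 + A(-64)) = (0 + (-1 - 17*28))*(3839 - 36) = (0 + (-1 - 476))*3803 = (0 - 477)*3803 = -477*3803 = -1814031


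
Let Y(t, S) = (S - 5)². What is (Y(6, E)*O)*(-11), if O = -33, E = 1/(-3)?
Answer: 30976/3 ≈ 10325.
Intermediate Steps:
E = -⅓ ≈ -0.33333
Y(t, S) = (-5 + S)²
(Y(6, E)*O)*(-11) = ((-5 - ⅓)²*(-33))*(-11) = ((-16/3)²*(-33))*(-11) = ((256/9)*(-33))*(-11) = -2816/3*(-11) = 30976/3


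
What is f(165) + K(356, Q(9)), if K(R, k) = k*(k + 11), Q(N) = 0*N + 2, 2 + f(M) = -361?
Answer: -337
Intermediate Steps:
f(M) = -363 (f(M) = -2 - 361 = -363)
Q(N) = 2 (Q(N) = 0 + 2 = 2)
K(R, k) = k*(11 + k)
f(165) + K(356, Q(9)) = -363 + 2*(11 + 2) = -363 + 2*13 = -363 + 26 = -337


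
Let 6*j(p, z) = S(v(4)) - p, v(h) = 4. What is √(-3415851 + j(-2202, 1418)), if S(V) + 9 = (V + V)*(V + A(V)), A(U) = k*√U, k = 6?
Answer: I*√122956710/6 ≈ 1848.1*I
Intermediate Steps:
A(U) = 6*√U
S(V) = -9 + 2*V*(V + 6*√V) (S(V) = -9 + (V + V)*(V + 6*√V) = -9 + (2*V)*(V + 6*√V) = -9 + 2*V*(V + 6*√V))
j(p, z) = 119/6 - p/6 (j(p, z) = ((-9 + 2*4² + 12*4^(3/2)) - p)/6 = ((-9 + 2*16 + 12*8) - p)/6 = ((-9 + 32 + 96) - p)/6 = (119 - p)/6 = 119/6 - p/6)
√(-3415851 + j(-2202, 1418)) = √(-3415851 + (119/6 - ⅙*(-2202))) = √(-3415851 + (119/6 + 367)) = √(-3415851 + 2321/6) = √(-20492785/6) = I*√122956710/6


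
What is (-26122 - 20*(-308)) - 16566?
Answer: -36528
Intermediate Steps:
(-26122 - 20*(-308)) - 16566 = (-26122 + 6160) - 16566 = -19962 - 16566 = -36528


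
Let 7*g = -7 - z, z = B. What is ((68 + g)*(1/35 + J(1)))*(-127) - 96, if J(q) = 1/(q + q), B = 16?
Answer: -2175687/490 ≈ -4440.2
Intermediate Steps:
z = 16
J(q) = 1/(2*q)
g = -23/7 (g = (-7 - 1*16)/7 = (-7 - 16)/7 = (1/7)*(-23) = -23/7 ≈ -3.2857)
((68 + g)*(1/35 + J(1)))*(-127) - 96 = ((68 - 23/7)*(1/35 + (1/2)/1))*(-127) - 96 = (453*(1/35 + (1/2)*1)/7)*(-127) - 96 = (453*(1/35 + 1/2)/7)*(-127) - 96 = ((453/7)*(37/70))*(-127) - 96 = (16761/490)*(-127) - 96 = -2128647/490 - 96 = -2175687/490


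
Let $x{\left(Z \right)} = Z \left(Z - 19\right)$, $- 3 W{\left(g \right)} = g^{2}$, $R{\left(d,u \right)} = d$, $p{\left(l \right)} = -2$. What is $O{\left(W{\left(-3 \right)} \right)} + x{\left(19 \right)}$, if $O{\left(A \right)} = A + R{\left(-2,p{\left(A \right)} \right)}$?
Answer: $-5$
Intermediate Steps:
$W{\left(g \right)} = - \frac{g^{2}}{3}$
$x{\left(Z \right)} = Z \left(-19 + Z\right)$
$O{\left(A \right)} = -2 + A$ ($O{\left(A \right)} = A - 2 = -2 + A$)
$O{\left(W{\left(-3 \right)} \right)} + x{\left(19 \right)} = \left(-2 - \frac{\left(-3\right)^{2}}{3}\right) + 19 \left(-19 + 19\right) = \left(-2 - 3\right) + 19 \cdot 0 = \left(-2 - 3\right) + 0 = -5 + 0 = -5$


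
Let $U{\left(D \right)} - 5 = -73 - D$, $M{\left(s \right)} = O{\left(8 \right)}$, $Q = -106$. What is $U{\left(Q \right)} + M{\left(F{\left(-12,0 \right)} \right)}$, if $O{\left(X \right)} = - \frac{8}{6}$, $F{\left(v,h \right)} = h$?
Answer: $\frac{110}{3} \approx 36.667$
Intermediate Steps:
$O{\left(X \right)} = - \frac{4}{3}$ ($O{\left(X \right)} = \left(-8\right) \frac{1}{6} = - \frac{4}{3}$)
$M{\left(s \right)} = - \frac{4}{3}$
$U{\left(D \right)} = -68 - D$ ($U{\left(D \right)} = 5 - \left(73 + D\right) = -68 - D$)
$U{\left(Q \right)} + M{\left(F{\left(-12,0 \right)} \right)} = \left(-68 - -106\right) - \frac{4}{3} = \left(-68 + 106\right) - \frac{4}{3} = 38 - \frac{4}{3} = \frac{110}{3}$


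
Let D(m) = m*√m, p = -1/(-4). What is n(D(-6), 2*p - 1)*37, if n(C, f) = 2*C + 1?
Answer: 37 - 444*I*√6 ≈ 37.0 - 1087.6*I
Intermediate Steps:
p = ¼ (p = -1*(-¼) = ¼ ≈ 0.25000)
D(m) = m^(3/2)
n(C, f) = 1 + 2*C
n(D(-6), 2*p - 1)*37 = (1 + 2*(-6)^(3/2))*37 = (1 + 2*(-6*I*√6))*37 = (1 - 12*I*√6)*37 = 37 - 444*I*√6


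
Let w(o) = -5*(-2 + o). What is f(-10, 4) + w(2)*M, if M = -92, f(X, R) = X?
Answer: -10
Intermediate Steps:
w(o) = 10 - 5*o
f(-10, 4) + w(2)*M = -10 + (10 - 5*2)*(-92) = -10 + (10 - 10)*(-92) = -10 + 0*(-92) = -10 + 0 = -10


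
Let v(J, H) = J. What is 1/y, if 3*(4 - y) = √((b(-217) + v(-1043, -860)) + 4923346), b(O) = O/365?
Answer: -2190/299431303 - √655773737970/598862606 ≈ -0.0013595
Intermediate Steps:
b(O) = O/365 (b(O) = O*(1/365) = O/365)
y = 4 - √655773737970/1095 (y = 4 - √(((1/365)*(-217) - 1043) + 4923346)/3 = 4 - √((-217/365 - 1043) + 4923346)/3 = 4 - √(-380912/365 + 4923346)/3 = 4 - √655773737970/1095 ≈ -735.54)
1/y = 1/(4 - √655773737970/1095)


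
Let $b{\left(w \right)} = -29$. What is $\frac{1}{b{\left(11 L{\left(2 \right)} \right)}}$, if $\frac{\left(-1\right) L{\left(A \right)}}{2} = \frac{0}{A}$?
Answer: $- \frac{1}{29} \approx -0.034483$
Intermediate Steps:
$L{\left(A \right)} = 0$ ($L{\left(A \right)} = - 2 \frac{0}{A} = \left(-2\right) 0 = 0$)
$\frac{1}{b{\left(11 L{\left(2 \right)} \right)}} = \frac{1}{-29} = - \frac{1}{29}$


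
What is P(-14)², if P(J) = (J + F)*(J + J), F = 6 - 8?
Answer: 200704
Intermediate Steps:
F = -2
P(J) = 2*J*(-2 + J) (P(J) = (J - 2)*(J + J) = (-2 + J)*(2*J) = 2*J*(-2 + J))
P(-14)² = (2*(-14)*(-2 - 14))² = (2*(-14)*(-16))² = 448² = 200704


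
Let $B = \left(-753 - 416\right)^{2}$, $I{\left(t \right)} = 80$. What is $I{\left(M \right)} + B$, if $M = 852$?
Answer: $1366641$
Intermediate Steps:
$B = 1366561$ ($B = \left(-1169\right)^{2} = 1366561$)
$I{\left(M \right)} + B = 80 + 1366561 = 1366641$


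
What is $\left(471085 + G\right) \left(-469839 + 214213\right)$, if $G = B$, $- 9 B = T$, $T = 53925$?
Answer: $- \frac{356669845280}{3} \approx -1.1889 \cdot 10^{11}$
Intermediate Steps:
$B = - \frac{17975}{3}$ ($B = \left(- \frac{1}{9}\right) 53925 = - \frac{17975}{3} \approx -5991.7$)
$G = - \frac{17975}{3} \approx -5991.7$
$\left(471085 + G\right) \left(-469839 + 214213\right) = \left(471085 - \frac{17975}{3}\right) \left(-469839 + 214213\right) = \frac{1395280}{3} \left(-255626\right) = - \frac{356669845280}{3}$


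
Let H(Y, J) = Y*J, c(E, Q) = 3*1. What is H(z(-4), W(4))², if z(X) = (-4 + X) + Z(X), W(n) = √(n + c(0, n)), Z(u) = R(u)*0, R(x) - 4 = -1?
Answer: 448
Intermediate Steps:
R(x) = 3 (R(x) = 4 - 1 = 3)
c(E, Q) = 3
Z(u) = 0 (Z(u) = 3*0 = 0)
W(n) = √(3 + n) (W(n) = √(n + 3) = √(3 + n))
z(X) = -4 + X (z(X) = (-4 + X) + 0 = -4 + X)
H(Y, J) = J*Y
H(z(-4), W(4))² = (√(3 + 4)*(-4 - 4))² = (√7*(-8))² = (-8*√7)² = 448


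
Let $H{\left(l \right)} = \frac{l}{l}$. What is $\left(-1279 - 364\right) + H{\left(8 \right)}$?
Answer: $-1642$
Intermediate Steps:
$H{\left(l \right)} = 1$
$\left(-1279 - 364\right) + H{\left(8 \right)} = \left(-1279 - 364\right) + 1 = -1643 + 1 = -1642$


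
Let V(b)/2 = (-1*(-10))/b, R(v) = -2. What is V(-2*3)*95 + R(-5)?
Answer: -956/3 ≈ -318.67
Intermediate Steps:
V(b) = 20/b (V(b) = 2*((-1*(-10))/b) = 2*(10/b) = 20/b)
V(-2*3)*95 + R(-5) = (20/((-2*3)))*95 - 2 = (20/(-6))*95 - 2 = (20*(-1/6))*95 - 2 = -10/3*95 - 2 = -950/3 - 2 = -956/3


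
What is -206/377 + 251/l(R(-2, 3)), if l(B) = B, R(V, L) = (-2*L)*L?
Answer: -98335/6786 ≈ -14.491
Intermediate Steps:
R(V, L) = -2*L**2
-206/377 + 251/l(R(-2, 3)) = -206/377 + 251/((-2*3**2)) = -206*1/377 + 251/((-2*9)) = -206/377 + 251/(-18) = -206/377 + 251*(-1/18) = -206/377 - 251/18 = -98335/6786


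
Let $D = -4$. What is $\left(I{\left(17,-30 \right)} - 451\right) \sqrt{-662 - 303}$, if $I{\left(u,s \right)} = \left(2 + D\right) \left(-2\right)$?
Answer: $- 447 i \sqrt{965} \approx - 13886.0 i$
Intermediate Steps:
$I{\left(u,s \right)} = 4$ ($I{\left(u,s \right)} = \left(2 - 4\right) \left(-2\right) = \left(-2\right) \left(-2\right) = 4$)
$\left(I{\left(17,-30 \right)} - 451\right) \sqrt{-662 - 303} = \left(4 - 451\right) \sqrt{-662 - 303} = - 447 \sqrt{-965} = - 447 i \sqrt{965}$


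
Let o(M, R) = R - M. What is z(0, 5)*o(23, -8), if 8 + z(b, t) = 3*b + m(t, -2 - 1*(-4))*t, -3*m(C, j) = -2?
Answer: 434/3 ≈ 144.67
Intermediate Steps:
m(C, j) = 2/3 (m(C, j) = -1/3*(-2) = 2/3)
z(b, t) = -8 + 3*b + 2*t/3 (z(b, t) = -8 + (3*b + 2*t/3) = -8 + 3*b + 2*t/3)
z(0, 5)*o(23, -8) = (-8 + 3*0 + (2/3)*5)*(-8 - 1*23) = (-8 + 0 + 10/3)*(-8 - 23) = -14/3*(-31) = 434/3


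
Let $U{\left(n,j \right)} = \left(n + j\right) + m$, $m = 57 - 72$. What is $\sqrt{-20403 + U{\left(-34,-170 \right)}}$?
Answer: $i \sqrt{20622} \approx 143.6 i$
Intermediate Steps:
$m = -15$ ($m = 57 - 72 = -15$)
$U{\left(n,j \right)} = -15 + j + n$ ($U{\left(n,j \right)} = \left(n + j\right) - 15 = \left(j + n\right) - 15 = -15 + j + n$)
$\sqrt{-20403 + U{\left(-34,-170 \right)}} = \sqrt{-20403 - 219} = \sqrt{-20622} = i \sqrt{20622}$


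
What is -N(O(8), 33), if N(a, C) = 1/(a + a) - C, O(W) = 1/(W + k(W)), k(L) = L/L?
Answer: 57/2 ≈ 28.500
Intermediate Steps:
k(L) = 1
O(W) = 1/(1 + W) (O(W) = 1/(W + 1) = 1/(1 + W))
N(a, C) = 1/(2*a) - C
-N(O(8), 33) = -(1/(2*(1/(1 + 8))) - 1*33) = -(1/(2*(1/9)) - 33) = -((1/2)*9 - 33) = -(9/2 - 33) = -1*(-57/2) = 57/2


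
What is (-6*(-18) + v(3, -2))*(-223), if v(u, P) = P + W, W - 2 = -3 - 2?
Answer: -22969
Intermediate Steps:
W = -3 (W = 2 + (-3 - 2) = 2 - 5 = -3)
v(u, P) = -3 + P (v(u, P) = P - 3 = -3 + P)
(-6*(-18) + v(3, -2))*(-223) = (-6*(-18) + (-3 - 2))*(-223) = (108 - 5)*(-223) = 103*(-223) = -22969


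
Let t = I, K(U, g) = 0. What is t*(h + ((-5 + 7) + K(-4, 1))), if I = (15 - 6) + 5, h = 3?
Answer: 70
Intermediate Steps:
I = 14 (I = 9 + 5 = 14)
t = 14
t*(h + ((-5 + 7) + K(-4, 1))) = 14*(3 + ((-5 + 7) + 0)) = 14*(3 + (2 + 0)) = 14*(3 + 2) = 14*5 = 70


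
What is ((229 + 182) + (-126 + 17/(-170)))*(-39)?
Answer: -111111/10 ≈ -11111.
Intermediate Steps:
((229 + 182) + (-126 + 17/(-170)))*(-39) = (411 + (-126 + 17*(-1/170)))*(-39) = (411 + (-126 - 1/10))*(-39) = (411 - 1261/10)*(-39) = (2849/10)*(-39) = -111111/10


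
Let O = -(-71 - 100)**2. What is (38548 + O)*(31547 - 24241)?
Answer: 67996942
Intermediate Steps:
O = -29241 (O = -1*(-171)**2 = -1*29241 = -29241)
(38548 + O)*(31547 - 24241) = (38548 - 29241)*(31547 - 24241) = 9307*7306 = 67996942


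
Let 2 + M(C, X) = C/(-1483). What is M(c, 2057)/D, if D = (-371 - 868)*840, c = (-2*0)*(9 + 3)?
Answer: 1/520380 ≈ 1.9217e-6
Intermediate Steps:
c = 0 (c = 0*12 = 0)
M(C, X) = -2 - C/1483 (M(C, X) = -2 + C/(-1483) = -2 + C*(-1/1483) = -2 - C/1483)
D = -1040760 (D = -1239*840 = -1040760)
M(c, 2057)/D = (-2 - 1/1483*0)/(-1040760) = (-2 + 0)*(-1/1040760) = -2*(-1/1040760) = 1/520380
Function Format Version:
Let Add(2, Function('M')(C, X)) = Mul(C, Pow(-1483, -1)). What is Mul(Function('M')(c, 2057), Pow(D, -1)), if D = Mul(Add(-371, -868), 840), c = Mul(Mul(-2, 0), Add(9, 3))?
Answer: Rational(1, 520380) ≈ 1.9217e-6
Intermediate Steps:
c = 0 (c = Mul(0, 12) = 0)
Function('M')(C, X) = Add(-2, Mul(Rational(-1, 1483), C)) (Function('M')(C, X) = Add(-2, Mul(C, Pow(-1483, -1))) = Add(-2, Mul(C, Rational(-1, 1483))) = Add(-2, Mul(Rational(-1, 1483), C)))
D = -1040760 (D = Mul(-1239, 840) = -1040760)
Mul(Function('M')(c, 2057), Pow(D, -1)) = Mul(Add(-2, Mul(Rational(-1, 1483), 0)), Pow(-1040760, -1)) = Mul(Add(-2, 0), Rational(-1, 1040760)) = Mul(-2, Rational(-1, 1040760)) = Rational(1, 520380)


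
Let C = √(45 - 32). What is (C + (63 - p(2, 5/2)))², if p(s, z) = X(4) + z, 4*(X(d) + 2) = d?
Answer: 15181/4 + 123*√13 ≈ 4238.7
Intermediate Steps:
X(d) = -2 + d/4
p(s, z) = -1 + z (p(s, z) = (-2 + (¼)*4) + z = (-2 + 1) + z = -1 + z)
C = √13 ≈ 3.6056
(C + (63 - p(2, 5/2)))² = (√13 + (63 - (-1 + 5/2)))² = (√13 + (63 - 1*3/2))² = (√13 + (63 - 3/2))² = (√13 + 123/2)² = (123/2 + √13)²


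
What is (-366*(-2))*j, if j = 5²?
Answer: 18300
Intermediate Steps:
j = 25
(-366*(-2))*j = -366*(-2)*25 = 732*25 = 18300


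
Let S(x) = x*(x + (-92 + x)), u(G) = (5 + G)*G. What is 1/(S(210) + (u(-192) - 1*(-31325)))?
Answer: 1/136109 ≈ 7.3471e-6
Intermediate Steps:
u(G) = G*(5 + G)
S(x) = x*(-92 + 2*x)
1/(S(210) + (u(-192) - 1*(-31325))) = 1/(2*210*(-46 + 210) + (-192*(5 - 192) - 1*(-31325))) = 1/(2*210*164 + (-192*(-187) + 31325)) = 1/(68880 + (35904 + 31325)) = 1/(68880 + 67229) = 1/136109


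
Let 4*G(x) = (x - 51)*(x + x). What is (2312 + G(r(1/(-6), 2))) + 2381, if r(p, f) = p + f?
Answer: 334651/72 ≈ 4647.9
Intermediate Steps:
r(p, f) = f + p
G(x) = x*(-51 + x)/2 (G(x) = ((x - 51)*(x + x))/4 = ((-51 + x)*(2*x))/4 = (2*x*(-51 + x))/4 = x*(-51 + x)/2)
(2312 + G(r(1/(-6), 2))) + 2381 = (2312 + (2 + 1/(-6))*(-51 + (2 + 1/(-6)))/2) + 2381 = (2312 + (2 + 1*(-⅙))*(-51 + (2 + 1*(-⅙)))/2) + 2381 = (2312 + (2 - ⅙)*(-51 + (2 - ⅙))/2) + 2381 = (2312 + (½)*(11/6)*(-51 + 11/6)) + 2381 = (2312 + (½)*(11/6)*(-295/6)) + 2381 = (2312 - 3245/72) + 2381 = 163219/72 + 2381 = 334651/72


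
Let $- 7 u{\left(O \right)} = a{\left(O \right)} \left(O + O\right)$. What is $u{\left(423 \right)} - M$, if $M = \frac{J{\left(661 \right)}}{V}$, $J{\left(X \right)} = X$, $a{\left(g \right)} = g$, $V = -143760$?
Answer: $- \frac{51445661453}{1006320} \approx -51123.0$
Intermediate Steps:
$u{\left(O \right)} = - \frac{2 O^{2}}{7}$ ($u{\left(O \right)} = - \frac{O \left(O + O\right)}{7} = - \frac{O 2 O}{7} = - \frac{2 O^{2}}{7}$)
$M = - \frac{661}{143760}$ ($M = \frac{661}{-143760} = 661 \left(- \frac{1}{143760}\right) = - \frac{661}{143760} \approx -0.0045979$)
$u{\left(423 \right)} - M = - \frac{2 \cdot 423^{2}}{7} - - \frac{661}{143760} = \left(- \frac{2}{7}\right) 178929 + \frac{661}{143760} = - \frac{357858}{7} + \frac{661}{143760} = - \frac{51445661453}{1006320}$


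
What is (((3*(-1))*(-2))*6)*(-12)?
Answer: -432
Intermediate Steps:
(((3*(-1))*(-2))*6)*(-12) = (-3*(-2)*6)*(-12) = (6*6)*(-12) = 36*(-12) = -432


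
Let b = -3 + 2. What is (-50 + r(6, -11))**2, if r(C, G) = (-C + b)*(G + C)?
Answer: 225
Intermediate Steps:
b = -1
r(C, G) = (-1 - C)*(C + G) (r(C, G) = (-C - 1)*(G + C) = (-1 - C)*(C + G))
(-50 + r(6, -11))**2 = (-50 + (-1*6 - 1*(-11) - 1*6**2 - 1*6*(-11)))**2 = (-50 + (-6 + 11 - 1*36 + 66))**2 = (-50 + (-6 + 11 - 36 + 66))**2 = (-50 + 35)**2 = (-15)**2 = 225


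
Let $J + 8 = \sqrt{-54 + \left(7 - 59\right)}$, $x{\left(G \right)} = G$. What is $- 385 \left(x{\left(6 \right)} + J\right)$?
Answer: $770 - 385 i \sqrt{106} \approx 770.0 - 3963.8 i$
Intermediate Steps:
$J = -8 + i \sqrt{106}$ ($J = -8 + \sqrt{-54 + \left(7 - 59\right)} = -8 + \sqrt{-54 - 52} = -8 + \sqrt{-106} = -8 + i \sqrt{106} \approx -8.0 + 10.296 i$)
$- 385 \left(x{\left(6 \right)} + J\right) = - 385 \left(6 - \left(8 - i \sqrt{106}\right)\right) = - 385 \left(-2 + i \sqrt{106}\right) = 770 - 385 i \sqrt{106}$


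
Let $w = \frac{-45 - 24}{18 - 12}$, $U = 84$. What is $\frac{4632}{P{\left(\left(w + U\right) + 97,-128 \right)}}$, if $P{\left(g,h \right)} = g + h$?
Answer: $\frac{9264}{83} \approx 111.61$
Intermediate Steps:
$w = - \frac{23}{2}$ ($w = - \frac{69}{6} = \left(-69\right) \frac{1}{6} = - \frac{23}{2} \approx -11.5$)
$\frac{4632}{P{\left(\left(w + U\right) + 97,-128 \right)}} = \frac{4632}{\left(\left(- \frac{23}{2} + 84\right) + 97\right) - 128} = \frac{4632}{\left(\frac{145}{2} + 97\right) - 128} = \frac{4632}{\frac{339}{2} - 128} = \frac{4632}{\frac{83}{2}} = 4632 \cdot \frac{2}{83} = \frac{9264}{83}$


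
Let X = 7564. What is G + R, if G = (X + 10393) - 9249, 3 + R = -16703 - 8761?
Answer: -16759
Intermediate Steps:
R = -25467 (R = -3 + (-16703 - 8761) = -3 - 25464 = -25467)
G = 8708 (G = (7564 + 10393) - 9249 = 17957 - 9249 = 8708)
G + R = 8708 - 25467 = -16759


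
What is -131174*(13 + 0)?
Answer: -1705262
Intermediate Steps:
-131174*(13 + 0) = -131174*13 = -1705262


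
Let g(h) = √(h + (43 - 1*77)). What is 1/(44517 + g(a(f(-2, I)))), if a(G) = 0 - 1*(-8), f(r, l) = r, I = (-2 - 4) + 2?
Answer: 44517/1981763315 - I*√26/1981763315 ≈ 2.2463e-5 - 2.573e-9*I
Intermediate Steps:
I = -4 (I = -6 + 2 = -4)
a(G) = 8 (a(G) = 0 + 8 = 8)
g(h) = √(-34 + h) (g(h) = √(h + (43 - 77)) = √(h - 34) = √(-34 + h))
1/(44517 + g(a(f(-2, I)))) = 1/(44517 + √(-34 + 8)) = 1/(44517 + √(-26)) = 1/(44517 + I*√26)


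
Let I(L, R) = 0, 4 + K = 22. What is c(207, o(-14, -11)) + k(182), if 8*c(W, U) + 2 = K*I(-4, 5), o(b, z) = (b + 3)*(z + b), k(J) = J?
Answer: 727/4 ≈ 181.75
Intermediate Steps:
o(b, z) = (3 + b)*(b + z)
K = 18 (K = -4 + 22 = 18)
c(W, U) = -¼ (c(W, U) = -¼ + (18*0)/8 = -¼ + (⅛)*0 = -¼ + 0 = -¼)
c(207, o(-14, -11)) + k(182) = -¼ + 182 = 727/4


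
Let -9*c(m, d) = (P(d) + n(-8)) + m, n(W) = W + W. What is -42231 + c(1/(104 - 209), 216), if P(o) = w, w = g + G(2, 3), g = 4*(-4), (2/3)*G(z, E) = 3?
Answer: -79810813/1890 ≈ -42228.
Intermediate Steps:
G(z, E) = 9/2 (G(z, E) = (3/2)*3 = 9/2)
g = -16
n(W) = 2*W
w = -23/2 (w = -16 + 9/2 = -23/2 ≈ -11.500)
P(o) = -23/2
c(m, d) = 55/18 - m/9 (c(m, d) = -((-23/2 + 2*(-8)) + m)/9 = -((-23/2 - 16) + m)/9 = -(-55/2 + m)/9 = 55/18 - m/9)
-42231 + c(1/(104 - 209), 216) = -42231 + (55/18 - 1/(9*(104 - 209))) = -42231 + (55/18 - ⅑/(-105)) = -42231 + (55/18 - ⅑*(-1/105)) = -42231 + (55/18 + 1/945) = -42231 + 5777/1890 = -79810813/1890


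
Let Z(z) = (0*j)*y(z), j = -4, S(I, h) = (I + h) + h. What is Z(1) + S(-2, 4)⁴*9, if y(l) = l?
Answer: 11664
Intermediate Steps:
S(I, h) = I + 2*h
Z(z) = 0 (Z(z) = (0*(-4))*z = 0*z = 0)
Z(1) + S(-2, 4)⁴*9 = 0 + (-2 + 2*4)⁴*9 = 0 + (-2 + 8)⁴*9 = 0 + 6⁴*9 = 0 + 1296*9 = 0 + 11664 = 11664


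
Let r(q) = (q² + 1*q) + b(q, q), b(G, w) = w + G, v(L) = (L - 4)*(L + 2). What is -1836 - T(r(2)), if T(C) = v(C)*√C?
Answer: -1836 - 72*√10 ≈ -2063.7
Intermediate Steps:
v(L) = (-4 + L)*(2 + L)
b(G, w) = G + w
r(q) = q² + 3*q (r(q) = (q² + 1*q) + (q + q) = (q² + q) + 2*q = (q + q²) + 2*q = q² + 3*q)
T(C) = √C*(-8 + C² - 2*C) (T(C) = (-8 + C² - 2*C)*√C = √C*(-8 + C² - 2*C))
-1836 - T(r(2)) = -1836 - √(2*(3 + 2))*(-8 + (2*(3 + 2))² - 4*(3 + 2)) = -1836 - √(2*5)*(-8 + (2*5)² - 4*5) = -1836 - √10*(-8 + 10² - 2*10) = -1836 - √10*(-8 + 100 - 20) = -1836 - √10*72 = -1836 - 72*√10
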